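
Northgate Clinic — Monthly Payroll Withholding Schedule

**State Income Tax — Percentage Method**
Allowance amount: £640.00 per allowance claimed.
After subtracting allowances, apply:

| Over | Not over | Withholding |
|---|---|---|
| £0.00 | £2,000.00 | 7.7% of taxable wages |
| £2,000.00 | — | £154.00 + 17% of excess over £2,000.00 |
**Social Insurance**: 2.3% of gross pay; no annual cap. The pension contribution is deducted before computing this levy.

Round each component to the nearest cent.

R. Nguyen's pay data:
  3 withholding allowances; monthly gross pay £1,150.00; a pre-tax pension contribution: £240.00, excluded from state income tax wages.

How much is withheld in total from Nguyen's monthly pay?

State Income Tax: taxable = £1,150.00 − £240.00 − 3×£640.00 = £-1,010.00
  Taxable ≤ 0 → £0.00
Social Insurance: 2.3% × £910.00 = £20.93
Total: £0.00 + £20.93 = £20.93

£20.93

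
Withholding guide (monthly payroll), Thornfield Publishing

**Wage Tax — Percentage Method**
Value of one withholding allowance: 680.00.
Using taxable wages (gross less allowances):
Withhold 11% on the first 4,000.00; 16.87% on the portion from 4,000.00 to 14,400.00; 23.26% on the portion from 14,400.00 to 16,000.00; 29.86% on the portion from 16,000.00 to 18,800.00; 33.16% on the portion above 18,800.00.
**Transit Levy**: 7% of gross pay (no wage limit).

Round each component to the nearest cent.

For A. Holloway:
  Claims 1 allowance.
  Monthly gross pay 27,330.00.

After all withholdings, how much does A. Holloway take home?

19,411.12

Wage Tax: taxable = 27,330.00 − 1×680.00 = 26,650.00
  3,402.72 + 33.16% × (26,650.00 − 18,800.00) = 3,402.72 + 33.16% × 7,850.00 = 6,005.78
Transit Levy: 7% × 27,330.00 = 1,913.10
Total withheld: 6,005.78 + 1,913.10 = 7,918.88
Net pay: 27,330.00 − 7,918.88 = 19,411.12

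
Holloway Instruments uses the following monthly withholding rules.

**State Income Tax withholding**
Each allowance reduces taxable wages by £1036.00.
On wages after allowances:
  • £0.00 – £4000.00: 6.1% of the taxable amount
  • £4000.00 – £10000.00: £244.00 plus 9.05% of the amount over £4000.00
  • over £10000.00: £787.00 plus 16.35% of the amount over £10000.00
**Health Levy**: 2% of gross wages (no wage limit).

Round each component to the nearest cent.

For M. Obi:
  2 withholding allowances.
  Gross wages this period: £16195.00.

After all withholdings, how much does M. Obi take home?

State Income Tax: taxable = £16195.00 − 2×£1036.00 = £14123.00
  £787.00 + 16.35% × (£14123.00 − £10000.00) = £787.00 + 16.35% × £4123.00 = £1461.11
Health Levy: 2% × £16195.00 = £323.90
Total withheld: £1461.11 + £323.90 = £1785.01
Net pay: £16195.00 − £1785.01 = £14409.99

£14409.99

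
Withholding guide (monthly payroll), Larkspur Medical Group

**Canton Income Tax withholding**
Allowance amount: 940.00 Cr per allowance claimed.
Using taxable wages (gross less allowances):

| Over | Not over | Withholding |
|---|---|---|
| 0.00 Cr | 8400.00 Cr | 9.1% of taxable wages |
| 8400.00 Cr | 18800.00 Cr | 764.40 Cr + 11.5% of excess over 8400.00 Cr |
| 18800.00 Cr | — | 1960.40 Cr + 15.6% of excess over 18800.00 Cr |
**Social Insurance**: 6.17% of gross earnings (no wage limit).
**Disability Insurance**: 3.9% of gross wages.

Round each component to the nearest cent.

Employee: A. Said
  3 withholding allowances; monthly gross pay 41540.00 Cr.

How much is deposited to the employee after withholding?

32289.00 Cr

Canton Income Tax: taxable = 41540.00 Cr − 3×940.00 Cr = 38720.00 Cr
  1960.40 Cr + 15.6% × (38720.00 Cr − 18800.00 Cr) = 1960.40 Cr + 15.6% × 19920.00 Cr = 5067.92 Cr
Social Insurance: 6.17% × 41540.00 Cr = 2563.02 Cr
Disability Insurance: 3.9% × 41540.00 Cr = 1620.06 Cr
Total withheld: 5067.92 Cr + 2563.02 Cr + 1620.06 Cr = 9251.00 Cr
Net pay: 41540.00 Cr − 9251.00 Cr = 32289.00 Cr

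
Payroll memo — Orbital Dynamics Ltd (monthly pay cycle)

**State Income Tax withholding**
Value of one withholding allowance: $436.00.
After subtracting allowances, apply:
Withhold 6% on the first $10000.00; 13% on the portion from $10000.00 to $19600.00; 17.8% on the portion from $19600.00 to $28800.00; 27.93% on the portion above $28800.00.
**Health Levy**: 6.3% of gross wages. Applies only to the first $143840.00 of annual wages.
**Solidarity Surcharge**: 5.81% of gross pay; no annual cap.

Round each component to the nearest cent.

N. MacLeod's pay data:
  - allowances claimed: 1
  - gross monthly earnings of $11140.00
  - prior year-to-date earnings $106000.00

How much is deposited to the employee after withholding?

$9099.43

State Income Tax: taxable = $11140.00 − 1×$436.00 = $10704.00
  $600.00 + 13% × ($10704.00 − $10000.00) = $600.00 + 13% × $704.00 = $691.52
Health Levy: 6.3% × $11140.00 = $701.82
Solidarity Surcharge: 5.81% × $11140.00 = $647.23
Total withheld: $691.52 + $701.82 + $647.23 = $2040.57
Net pay: $11140.00 − $2040.57 = $9099.43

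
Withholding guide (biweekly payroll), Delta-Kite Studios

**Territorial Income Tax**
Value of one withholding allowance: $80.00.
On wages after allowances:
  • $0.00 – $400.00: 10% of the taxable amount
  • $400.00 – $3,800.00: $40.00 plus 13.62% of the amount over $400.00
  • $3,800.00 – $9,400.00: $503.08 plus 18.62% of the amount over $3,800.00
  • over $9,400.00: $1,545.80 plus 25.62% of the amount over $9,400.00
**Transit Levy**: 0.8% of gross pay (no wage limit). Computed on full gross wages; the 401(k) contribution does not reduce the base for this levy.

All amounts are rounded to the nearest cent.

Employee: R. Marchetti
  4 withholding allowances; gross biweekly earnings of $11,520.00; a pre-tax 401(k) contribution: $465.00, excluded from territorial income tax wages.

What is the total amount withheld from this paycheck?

Territorial Income Tax: taxable = $11,520.00 − $465.00 − 4×$80.00 = $10,735.00
  $1,545.80 + 25.62% × ($10,735.00 − $9,400.00) = $1,545.80 + 25.62% × $1,335.00 = $1,887.83
Transit Levy: 0.8% × $11,520.00 = $92.16
Total: $1,887.83 + $92.16 = $1,979.99

$1,979.99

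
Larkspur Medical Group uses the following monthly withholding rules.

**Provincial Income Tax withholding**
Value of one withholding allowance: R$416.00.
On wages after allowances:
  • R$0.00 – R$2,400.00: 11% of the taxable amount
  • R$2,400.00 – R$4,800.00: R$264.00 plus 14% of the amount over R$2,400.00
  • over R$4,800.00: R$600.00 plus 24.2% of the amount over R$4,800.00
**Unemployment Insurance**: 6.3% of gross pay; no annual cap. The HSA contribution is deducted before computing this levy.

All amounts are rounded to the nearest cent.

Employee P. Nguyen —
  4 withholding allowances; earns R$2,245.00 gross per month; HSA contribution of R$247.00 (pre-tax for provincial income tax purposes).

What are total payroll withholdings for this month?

Provincial Income Tax: taxable = R$2,245.00 − R$247.00 − 4×R$416.00 = R$334.00
  11% × R$334.00 = R$36.74
Unemployment Insurance: 6.3% × R$1,998.00 = R$125.87
Total: R$36.74 + R$125.87 = R$162.61

R$162.61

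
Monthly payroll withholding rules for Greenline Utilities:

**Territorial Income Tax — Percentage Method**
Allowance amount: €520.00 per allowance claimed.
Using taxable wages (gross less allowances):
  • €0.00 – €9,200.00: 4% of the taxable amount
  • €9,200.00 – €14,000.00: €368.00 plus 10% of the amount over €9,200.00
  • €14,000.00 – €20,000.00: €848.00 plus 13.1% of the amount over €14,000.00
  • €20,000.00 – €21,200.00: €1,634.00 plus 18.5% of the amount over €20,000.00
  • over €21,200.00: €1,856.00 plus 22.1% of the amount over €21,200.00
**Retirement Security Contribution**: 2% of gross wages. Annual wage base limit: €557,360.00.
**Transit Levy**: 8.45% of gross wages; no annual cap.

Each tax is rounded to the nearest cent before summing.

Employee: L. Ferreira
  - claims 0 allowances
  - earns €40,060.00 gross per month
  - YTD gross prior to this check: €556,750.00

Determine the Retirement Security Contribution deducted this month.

€12.20

Retirement Security Contribution: cap €557,360.00 − YTD €556,750.00 = €610.00 subject; 2% × €610.00 = €12.20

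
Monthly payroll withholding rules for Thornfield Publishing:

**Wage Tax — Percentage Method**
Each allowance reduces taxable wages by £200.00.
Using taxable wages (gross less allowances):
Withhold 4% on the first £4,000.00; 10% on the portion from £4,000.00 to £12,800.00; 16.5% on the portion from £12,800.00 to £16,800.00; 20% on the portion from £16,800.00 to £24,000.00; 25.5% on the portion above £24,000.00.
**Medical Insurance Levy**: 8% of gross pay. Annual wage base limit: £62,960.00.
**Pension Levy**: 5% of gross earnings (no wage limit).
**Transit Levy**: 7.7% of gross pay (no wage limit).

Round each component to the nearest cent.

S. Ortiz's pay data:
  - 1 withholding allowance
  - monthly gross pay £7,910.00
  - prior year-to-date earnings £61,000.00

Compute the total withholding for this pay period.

£1,692.37

Wage Tax: taxable = £7,910.00 − 1×£200.00 = £7,710.00
  £160.00 + 10% × (£7,710.00 − £4,000.00) = £160.00 + 10% × £3,710.00 = £531.00
Medical Insurance Levy: cap £62,960.00 − YTD £61,000.00 = £1,960.00 subject; 8% × £1,960.00 = £156.80
Pension Levy: 5% × £7,910.00 = £395.50
Transit Levy: 7.7% × £7,910.00 = £609.07
Total: £531.00 + £156.80 + £395.50 + £609.07 = £1,692.37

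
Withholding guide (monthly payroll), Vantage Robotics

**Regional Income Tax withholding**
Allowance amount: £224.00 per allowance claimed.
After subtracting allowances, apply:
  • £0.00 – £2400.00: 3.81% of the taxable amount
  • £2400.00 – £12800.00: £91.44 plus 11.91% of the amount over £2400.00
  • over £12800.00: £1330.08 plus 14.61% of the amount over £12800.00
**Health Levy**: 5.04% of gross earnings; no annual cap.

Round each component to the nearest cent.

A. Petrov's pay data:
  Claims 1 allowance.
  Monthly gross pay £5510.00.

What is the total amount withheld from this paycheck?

£712.86

Regional Income Tax: taxable = £5510.00 − 1×£224.00 = £5286.00
  £91.44 + 11.91% × (£5286.00 − £2400.00) = £91.44 + 11.91% × £2886.00 = £435.16
Health Levy: 5.04% × £5510.00 = £277.70
Total: £435.16 + £277.70 = £712.86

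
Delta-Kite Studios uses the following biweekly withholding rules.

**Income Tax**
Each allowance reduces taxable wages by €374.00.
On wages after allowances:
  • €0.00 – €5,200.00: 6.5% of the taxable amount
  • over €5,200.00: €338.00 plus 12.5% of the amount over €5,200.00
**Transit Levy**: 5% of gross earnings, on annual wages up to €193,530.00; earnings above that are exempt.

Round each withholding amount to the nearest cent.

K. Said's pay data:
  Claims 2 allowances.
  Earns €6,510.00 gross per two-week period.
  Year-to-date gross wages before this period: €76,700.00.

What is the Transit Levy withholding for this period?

€325.50

Transit Levy: 5% × €6,510.00 = €325.50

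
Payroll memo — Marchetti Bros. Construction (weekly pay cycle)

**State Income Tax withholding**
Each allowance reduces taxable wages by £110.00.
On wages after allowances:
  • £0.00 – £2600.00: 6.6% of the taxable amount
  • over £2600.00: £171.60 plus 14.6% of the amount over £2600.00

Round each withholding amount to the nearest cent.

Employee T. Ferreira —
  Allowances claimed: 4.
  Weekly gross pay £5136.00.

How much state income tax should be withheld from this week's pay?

£477.62

State Income Tax: taxable = £5136.00 − 4×£110.00 = £4696.00
  £171.60 + 14.6% × (£4696.00 − £2600.00) = £171.60 + 14.6% × £2096.00 = £477.62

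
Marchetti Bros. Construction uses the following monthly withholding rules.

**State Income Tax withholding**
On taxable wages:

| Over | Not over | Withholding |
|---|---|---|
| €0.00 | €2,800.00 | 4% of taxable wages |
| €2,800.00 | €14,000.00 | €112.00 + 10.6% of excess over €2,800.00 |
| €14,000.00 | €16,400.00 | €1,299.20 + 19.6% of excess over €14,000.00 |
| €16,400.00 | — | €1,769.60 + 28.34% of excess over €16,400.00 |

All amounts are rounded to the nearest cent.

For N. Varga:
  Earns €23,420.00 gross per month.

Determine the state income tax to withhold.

€3,759.07

State Income Tax: taxable = €23,420.00
  €1,769.60 + 28.34% × (€23,420.00 − €16,400.00) = €1,769.60 + 28.34% × €7,020.00 = €3,759.07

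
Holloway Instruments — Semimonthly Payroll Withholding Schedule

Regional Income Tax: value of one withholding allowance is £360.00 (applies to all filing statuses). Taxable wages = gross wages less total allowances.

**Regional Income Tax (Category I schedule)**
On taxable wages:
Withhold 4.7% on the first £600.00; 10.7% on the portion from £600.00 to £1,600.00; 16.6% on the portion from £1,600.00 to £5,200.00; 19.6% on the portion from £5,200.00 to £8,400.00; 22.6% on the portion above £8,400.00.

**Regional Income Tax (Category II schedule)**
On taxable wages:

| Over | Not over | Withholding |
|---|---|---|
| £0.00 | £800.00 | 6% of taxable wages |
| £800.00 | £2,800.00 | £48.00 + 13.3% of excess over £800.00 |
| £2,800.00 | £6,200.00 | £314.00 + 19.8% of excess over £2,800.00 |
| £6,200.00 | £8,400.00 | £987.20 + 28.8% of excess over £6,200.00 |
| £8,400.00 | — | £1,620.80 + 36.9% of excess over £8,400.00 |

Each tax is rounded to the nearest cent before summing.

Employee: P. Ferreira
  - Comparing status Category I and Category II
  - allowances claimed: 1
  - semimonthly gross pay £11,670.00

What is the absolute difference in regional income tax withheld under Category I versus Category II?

Regional Income Tax (Category I): taxable = £11,670.00 − 1×£360.00 = £11,310.00
  £1,360.00 + 22.6% × (£11,310.00 − £8,400.00) = £1,360.00 + 22.6% × £2,910.00 = £2,017.66
Regional Income Tax (Category II): taxable = £11,670.00 − 1×£360.00 = £11,310.00
  £1,620.80 + 36.9% × (£11,310.00 − £8,400.00) = £1,620.80 + 36.9% × £2,910.00 = £2,694.59
Difference: |£2,017.66 − £2,694.59| = £676.93 (higher under Category II)

£676.93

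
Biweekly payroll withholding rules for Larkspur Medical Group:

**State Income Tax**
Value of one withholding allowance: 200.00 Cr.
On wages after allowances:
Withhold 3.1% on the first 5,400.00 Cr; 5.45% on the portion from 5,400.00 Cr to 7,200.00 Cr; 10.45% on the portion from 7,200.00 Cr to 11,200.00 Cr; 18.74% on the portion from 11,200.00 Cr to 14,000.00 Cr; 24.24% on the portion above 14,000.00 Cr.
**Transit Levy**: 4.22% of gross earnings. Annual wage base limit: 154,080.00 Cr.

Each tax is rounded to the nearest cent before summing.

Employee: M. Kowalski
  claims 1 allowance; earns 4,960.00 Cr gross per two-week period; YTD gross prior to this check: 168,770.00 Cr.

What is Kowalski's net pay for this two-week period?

4,812.44 Cr

State Income Tax: taxable = 4,960.00 Cr − 1×200.00 Cr = 4,760.00 Cr
  3.1% × 4,760.00 Cr = 147.56 Cr
Transit Levy: YTD 168,770.00 Cr ≥ cap 154,080.00 Cr → 0.00 Cr
Total withheld: 147.56 Cr + 0.00 Cr = 147.56 Cr
Net pay: 4,960.00 Cr − 147.56 Cr = 4,812.44 Cr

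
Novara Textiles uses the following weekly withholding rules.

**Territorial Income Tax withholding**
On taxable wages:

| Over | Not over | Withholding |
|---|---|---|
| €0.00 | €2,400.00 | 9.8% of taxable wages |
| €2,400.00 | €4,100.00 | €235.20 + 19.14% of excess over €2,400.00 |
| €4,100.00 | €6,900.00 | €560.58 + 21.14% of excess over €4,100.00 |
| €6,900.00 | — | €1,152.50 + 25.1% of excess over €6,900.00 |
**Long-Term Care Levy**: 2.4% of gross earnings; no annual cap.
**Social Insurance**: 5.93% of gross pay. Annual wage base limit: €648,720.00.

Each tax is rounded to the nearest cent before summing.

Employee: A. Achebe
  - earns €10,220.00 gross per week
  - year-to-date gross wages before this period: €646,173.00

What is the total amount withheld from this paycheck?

€2,382.14

Territorial Income Tax: taxable = €10,220.00
  €1,152.50 + 25.1% × (€10,220.00 − €6,900.00) = €1,152.50 + 25.1% × €3,320.00 = €1,985.82
Long-Term Care Levy: 2.4% × €10,220.00 = €245.28
Social Insurance: cap €648,720.00 − YTD €646,173.00 = €2,547.00 subject; 5.93% × €2,547.00 = €151.04
Total: €1,985.82 + €245.28 + €151.04 = €2,382.14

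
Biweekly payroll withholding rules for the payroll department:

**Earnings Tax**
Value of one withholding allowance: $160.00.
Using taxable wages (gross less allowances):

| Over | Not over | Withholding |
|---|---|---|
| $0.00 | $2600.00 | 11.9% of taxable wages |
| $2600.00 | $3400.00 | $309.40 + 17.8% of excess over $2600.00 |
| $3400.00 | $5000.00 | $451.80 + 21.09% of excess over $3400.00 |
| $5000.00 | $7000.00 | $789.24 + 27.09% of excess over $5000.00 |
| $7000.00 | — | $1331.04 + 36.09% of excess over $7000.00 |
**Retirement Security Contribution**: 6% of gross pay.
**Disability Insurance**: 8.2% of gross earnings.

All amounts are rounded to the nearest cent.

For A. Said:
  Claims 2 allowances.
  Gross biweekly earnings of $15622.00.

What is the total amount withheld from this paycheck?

$6545.55

Earnings Tax: taxable = $15622.00 − 2×$160.00 = $15302.00
  $1331.04 + 36.09% × ($15302.00 − $7000.00) = $1331.04 + 36.09% × $8302.00 = $4327.23
Retirement Security Contribution: 6% × $15622.00 = $937.32
Disability Insurance: 8.2% × $15622.00 = $1281.00
Total: $4327.23 + $937.32 + $1281.00 = $6545.55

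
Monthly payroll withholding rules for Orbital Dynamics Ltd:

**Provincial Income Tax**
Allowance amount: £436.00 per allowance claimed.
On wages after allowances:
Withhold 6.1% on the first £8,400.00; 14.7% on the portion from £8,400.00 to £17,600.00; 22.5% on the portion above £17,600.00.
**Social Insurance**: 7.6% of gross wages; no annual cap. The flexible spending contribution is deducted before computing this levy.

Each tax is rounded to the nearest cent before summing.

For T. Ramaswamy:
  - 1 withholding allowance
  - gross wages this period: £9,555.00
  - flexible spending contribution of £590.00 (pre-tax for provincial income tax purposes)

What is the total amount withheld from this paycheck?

Provincial Income Tax: taxable = £9,555.00 − £590.00 − 1×£436.00 = £8,529.00
  £512.40 + 14.7% × (£8,529.00 − £8,400.00) = £512.40 + 14.7% × £129.00 = £531.36
Social Insurance: 7.6% × £8,965.00 = £681.34
Total: £531.36 + £681.34 = £1,212.70

£1,212.70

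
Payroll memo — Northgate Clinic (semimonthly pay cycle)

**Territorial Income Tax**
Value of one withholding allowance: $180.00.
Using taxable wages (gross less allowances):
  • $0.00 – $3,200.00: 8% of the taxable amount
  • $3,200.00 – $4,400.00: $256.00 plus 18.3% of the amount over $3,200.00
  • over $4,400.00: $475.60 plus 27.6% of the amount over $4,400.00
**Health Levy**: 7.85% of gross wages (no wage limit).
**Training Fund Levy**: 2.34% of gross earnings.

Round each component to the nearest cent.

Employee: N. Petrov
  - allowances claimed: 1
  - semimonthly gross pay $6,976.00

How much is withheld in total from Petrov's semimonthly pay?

$1,847.76

Territorial Income Tax: taxable = $6,976.00 − 1×$180.00 = $6,796.00
  $475.60 + 27.6% × ($6,796.00 − $4,400.00) = $475.60 + 27.6% × $2,396.00 = $1,136.90
Health Levy: 7.85% × $6,976.00 = $547.62
Training Fund Levy: 2.34% × $6,976.00 = $163.24
Total: $1,136.90 + $547.62 + $163.24 = $1,847.76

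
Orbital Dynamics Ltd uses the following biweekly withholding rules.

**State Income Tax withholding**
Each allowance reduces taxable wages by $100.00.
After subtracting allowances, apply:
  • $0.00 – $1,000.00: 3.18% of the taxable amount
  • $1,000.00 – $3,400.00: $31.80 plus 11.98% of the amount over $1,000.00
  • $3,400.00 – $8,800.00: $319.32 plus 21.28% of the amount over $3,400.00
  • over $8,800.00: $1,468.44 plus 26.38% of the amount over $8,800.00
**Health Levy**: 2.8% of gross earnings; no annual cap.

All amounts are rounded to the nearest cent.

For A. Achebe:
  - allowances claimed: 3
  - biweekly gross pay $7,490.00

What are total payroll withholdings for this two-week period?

State Income Tax: taxable = $7,490.00 − 3×$100.00 = $7,190.00
  $319.32 + 21.28% × ($7,190.00 − $3,400.00) = $319.32 + 21.28% × $3,790.00 = $1,125.83
Health Levy: 2.8% × $7,490.00 = $209.72
Total: $1,125.83 + $209.72 = $1,335.55

$1,335.55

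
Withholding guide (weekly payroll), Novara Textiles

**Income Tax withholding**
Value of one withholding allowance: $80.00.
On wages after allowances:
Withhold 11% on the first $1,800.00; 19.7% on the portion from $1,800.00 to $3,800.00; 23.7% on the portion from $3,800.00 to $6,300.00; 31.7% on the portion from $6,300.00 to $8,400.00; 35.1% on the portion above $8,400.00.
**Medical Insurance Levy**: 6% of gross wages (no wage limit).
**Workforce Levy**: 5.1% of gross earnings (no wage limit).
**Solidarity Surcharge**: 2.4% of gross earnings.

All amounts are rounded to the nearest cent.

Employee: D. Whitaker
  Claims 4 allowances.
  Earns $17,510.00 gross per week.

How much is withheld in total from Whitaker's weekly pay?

Income Tax: taxable = $17,510.00 − 4×$80.00 = $17,190.00
  $1,850.20 + 35.1% × ($17,190.00 − $8,400.00) = $1,850.20 + 35.1% × $8,790.00 = $4,935.49
Medical Insurance Levy: 6% × $17,510.00 = $1,050.60
Workforce Levy: 5.1% × $17,510.00 = $893.01
Solidarity Surcharge: 2.4% × $17,510.00 = $420.24
Total: $4,935.49 + $1,050.60 + $893.01 + $420.24 = $7,299.34

$7,299.34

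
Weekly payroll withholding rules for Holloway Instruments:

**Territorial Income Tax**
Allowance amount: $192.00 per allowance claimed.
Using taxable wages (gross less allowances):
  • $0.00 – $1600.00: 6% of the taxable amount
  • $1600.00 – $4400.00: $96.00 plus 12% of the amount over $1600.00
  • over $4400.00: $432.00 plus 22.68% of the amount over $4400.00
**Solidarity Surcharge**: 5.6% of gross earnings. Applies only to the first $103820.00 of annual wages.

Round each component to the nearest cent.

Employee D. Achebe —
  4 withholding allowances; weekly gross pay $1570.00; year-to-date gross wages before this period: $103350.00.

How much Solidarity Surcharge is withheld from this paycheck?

$26.32

Solidarity Surcharge: cap $103820.00 − YTD $103350.00 = $470.00 subject; 5.6% × $470.00 = $26.32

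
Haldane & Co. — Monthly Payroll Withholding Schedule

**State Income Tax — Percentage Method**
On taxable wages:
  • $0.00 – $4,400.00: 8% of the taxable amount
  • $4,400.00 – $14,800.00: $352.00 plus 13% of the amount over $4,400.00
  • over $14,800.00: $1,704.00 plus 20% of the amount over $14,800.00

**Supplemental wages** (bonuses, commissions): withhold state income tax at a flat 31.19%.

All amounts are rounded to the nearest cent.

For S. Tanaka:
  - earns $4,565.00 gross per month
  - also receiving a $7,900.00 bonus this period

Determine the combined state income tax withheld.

$2,837.46

State Income Tax: taxable = $4,565.00
  $352.00 + 13% × ($4,565.00 − $4,400.00) = $352.00 + 13% × $165.00 = $373.45
Supplemental (31.19% flat on bonus): 31.19% × $7,900.00 = $2,464.01
Total state income tax: $373.45 + $2,464.01 = $2,837.46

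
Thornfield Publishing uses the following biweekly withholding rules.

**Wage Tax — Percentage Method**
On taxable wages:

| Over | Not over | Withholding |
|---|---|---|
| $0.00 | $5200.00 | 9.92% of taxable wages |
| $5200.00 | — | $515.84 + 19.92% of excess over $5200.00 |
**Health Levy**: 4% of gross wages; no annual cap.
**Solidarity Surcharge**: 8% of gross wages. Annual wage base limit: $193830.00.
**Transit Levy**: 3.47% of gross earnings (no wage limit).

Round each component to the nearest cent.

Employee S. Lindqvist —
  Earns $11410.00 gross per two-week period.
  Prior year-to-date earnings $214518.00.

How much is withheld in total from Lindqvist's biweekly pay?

Wage Tax: taxable = $11410.00
  $515.84 + 19.92% × ($11410.00 − $5200.00) = $515.84 + 19.92% × $6210.00 = $1752.87
Health Levy: 4% × $11410.00 = $456.40
Solidarity Surcharge: YTD $214518.00 ≥ cap $193830.00 → $0.00
Transit Levy: 3.47% × $11410.00 = $395.93
Total: $1752.87 + $456.40 + $0.00 + $395.93 = $2605.20

$2605.20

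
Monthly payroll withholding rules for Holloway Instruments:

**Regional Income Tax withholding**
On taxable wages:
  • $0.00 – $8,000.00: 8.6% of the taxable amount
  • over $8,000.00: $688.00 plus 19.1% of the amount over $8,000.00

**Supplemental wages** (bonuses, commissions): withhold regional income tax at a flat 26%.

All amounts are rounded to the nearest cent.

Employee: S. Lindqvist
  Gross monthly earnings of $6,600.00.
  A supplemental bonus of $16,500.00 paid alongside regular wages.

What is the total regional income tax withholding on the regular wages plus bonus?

$4,857.60

Regional Income Tax: taxable = $6,600.00
  8.6% × $6,600.00 = $567.60
Supplemental (26% flat on bonus): 26% × $16,500.00 = $4,290.00
Total regional income tax: $567.60 + $4,290.00 = $4,857.60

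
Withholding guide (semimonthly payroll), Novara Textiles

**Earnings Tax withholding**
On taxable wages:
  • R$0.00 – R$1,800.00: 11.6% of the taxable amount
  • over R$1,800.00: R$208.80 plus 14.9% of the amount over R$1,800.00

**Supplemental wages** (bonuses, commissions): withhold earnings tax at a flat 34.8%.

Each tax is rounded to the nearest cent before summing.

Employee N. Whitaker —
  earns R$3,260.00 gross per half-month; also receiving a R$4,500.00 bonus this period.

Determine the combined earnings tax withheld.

R$1,992.34

Earnings Tax: taxable = R$3,260.00
  R$208.80 + 14.9% × (R$3,260.00 − R$1,800.00) = R$208.80 + 14.9% × R$1,460.00 = R$426.34
Supplemental (34.8% flat on bonus): 34.8% × R$4,500.00 = R$1,566.00
Total earnings tax: R$426.34 + R$1,566.00 = R$1,992.34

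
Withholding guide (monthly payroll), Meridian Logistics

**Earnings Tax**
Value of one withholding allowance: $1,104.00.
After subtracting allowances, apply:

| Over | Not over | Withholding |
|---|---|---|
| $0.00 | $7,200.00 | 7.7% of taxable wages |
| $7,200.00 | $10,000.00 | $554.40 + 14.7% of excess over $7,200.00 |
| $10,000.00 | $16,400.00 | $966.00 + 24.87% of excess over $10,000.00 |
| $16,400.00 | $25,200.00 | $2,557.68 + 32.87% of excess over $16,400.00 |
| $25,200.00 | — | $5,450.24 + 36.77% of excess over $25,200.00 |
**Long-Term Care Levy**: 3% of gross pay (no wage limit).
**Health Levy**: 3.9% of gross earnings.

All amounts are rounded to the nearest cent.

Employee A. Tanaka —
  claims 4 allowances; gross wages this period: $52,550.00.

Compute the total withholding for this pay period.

Earnings Tax: taxable = $52,550.00 − 4×$1,104.00 = $48,134.00
  $5,450.24 + 36.77% × ($48,134.00 − $25,200.00) = $5,450.24 + 36.77% × $22,934.00 = $13,883.07
Long-Term Care Levy: 3% × $52,550.00 = $1,576.50
Health Levy: 3.9% × $52,550.00 = $2,049.45
Total: $13,883.07 + $1,576.50 + $2,049.45 = $17,509.02

$17,509.02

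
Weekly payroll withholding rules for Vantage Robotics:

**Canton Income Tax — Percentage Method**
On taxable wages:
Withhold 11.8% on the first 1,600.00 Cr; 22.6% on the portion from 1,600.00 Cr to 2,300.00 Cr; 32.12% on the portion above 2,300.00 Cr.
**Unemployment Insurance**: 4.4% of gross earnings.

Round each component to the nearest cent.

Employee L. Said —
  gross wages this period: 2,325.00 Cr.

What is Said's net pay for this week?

1,867.67 Cr

Canton Income Tax: taxable = 2,325.00 Cr
  347.00 Cr + 32.12% × (2,325.00 Cr − 2,300.00 Cr) = 347.00 Cr + 32.12% × 25.00 Cr = 355.03 Cr
Unemployment Insurance: 4.4% × 2,325.00 Cr = 102.30 Cr
Total withheld: 355.03 Cr + 102.30 Cr = 457.33 Cr
Net pay: 2,325.00 Cr − 457.33 Cr = 1,867.67 Cr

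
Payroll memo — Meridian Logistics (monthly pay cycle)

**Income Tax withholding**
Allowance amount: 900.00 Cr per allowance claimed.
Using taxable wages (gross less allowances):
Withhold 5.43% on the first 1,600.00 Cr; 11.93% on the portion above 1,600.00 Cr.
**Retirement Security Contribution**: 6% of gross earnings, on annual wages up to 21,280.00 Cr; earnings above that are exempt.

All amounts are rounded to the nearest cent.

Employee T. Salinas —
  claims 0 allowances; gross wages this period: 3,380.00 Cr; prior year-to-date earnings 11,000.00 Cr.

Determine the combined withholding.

502.03 Cr

Income Tax: taxable = 3,380.00 Cr
  86.88 Cr + 11.93% × (3,380.00 Cr − 1,600.00 Cr) = 86.88 Cr + 11.93% × 1,780.00 Cr = 299.23 Cr
Retirement Security Contribution: 6% × 3,380.00 Cr = 202.80 Cr
Total: 299.23 Cr + 202.80 Cr = 502.03 Cr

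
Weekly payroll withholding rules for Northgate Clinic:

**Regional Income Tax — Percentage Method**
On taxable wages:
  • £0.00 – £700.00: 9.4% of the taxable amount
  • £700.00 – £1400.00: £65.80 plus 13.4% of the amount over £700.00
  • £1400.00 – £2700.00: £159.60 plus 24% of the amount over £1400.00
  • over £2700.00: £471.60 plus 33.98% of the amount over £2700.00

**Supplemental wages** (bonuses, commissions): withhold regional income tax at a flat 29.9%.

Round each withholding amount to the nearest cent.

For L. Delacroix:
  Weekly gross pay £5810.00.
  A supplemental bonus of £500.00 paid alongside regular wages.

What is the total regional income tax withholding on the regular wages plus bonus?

£1677.88

Regional Income Tax: taxable = £5810.00
  £471.60 + 33.98% × (£5810.00 − £2700.00) = £471.60 + 33.98% × £3110.00 = £1528.38
Supplemental (29.9% flat on bonus): 29.9% × £500.00 = £149.50
Total regional income tax: £1528.38 + £149.50 = £1677.88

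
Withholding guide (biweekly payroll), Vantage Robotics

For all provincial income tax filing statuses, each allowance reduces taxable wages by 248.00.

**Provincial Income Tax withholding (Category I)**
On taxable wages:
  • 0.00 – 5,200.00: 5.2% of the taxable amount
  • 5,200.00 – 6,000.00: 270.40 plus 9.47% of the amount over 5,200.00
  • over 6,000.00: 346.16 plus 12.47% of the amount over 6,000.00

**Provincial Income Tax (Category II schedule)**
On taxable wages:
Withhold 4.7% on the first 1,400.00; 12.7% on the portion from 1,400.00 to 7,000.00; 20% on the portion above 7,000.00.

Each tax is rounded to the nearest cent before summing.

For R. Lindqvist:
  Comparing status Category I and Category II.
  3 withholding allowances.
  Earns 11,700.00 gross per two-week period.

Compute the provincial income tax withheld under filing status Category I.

964.17

Provincial Income Tax (Category I): taxable = 11,700.00 − 3×248.00 = 10,956.00
  346.16 + 12.47% × (10,956.00 − 6,000.00) = 346.16 + 12.47% × 4,956.00 = 964.17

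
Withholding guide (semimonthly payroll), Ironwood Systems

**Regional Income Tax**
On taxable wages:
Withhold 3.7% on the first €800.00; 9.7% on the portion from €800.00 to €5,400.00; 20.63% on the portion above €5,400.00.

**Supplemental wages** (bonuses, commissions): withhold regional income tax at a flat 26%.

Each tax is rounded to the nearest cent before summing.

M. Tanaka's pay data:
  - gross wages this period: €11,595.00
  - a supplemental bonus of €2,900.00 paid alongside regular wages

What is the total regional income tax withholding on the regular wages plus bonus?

€2,507.83

Regional Income Tax: taxable = €11,595.00
  €475.80 + 20.63% × (€11,595.00 − €5,400.00) = €475.80 + 20.63% × €6,195.00 = €1,753.83
Supplemental (26% flat on bonus): 26% × €2,900.00 = €754.00
Total regional income tax: €1,753.83 + €754.00 = €2,507.83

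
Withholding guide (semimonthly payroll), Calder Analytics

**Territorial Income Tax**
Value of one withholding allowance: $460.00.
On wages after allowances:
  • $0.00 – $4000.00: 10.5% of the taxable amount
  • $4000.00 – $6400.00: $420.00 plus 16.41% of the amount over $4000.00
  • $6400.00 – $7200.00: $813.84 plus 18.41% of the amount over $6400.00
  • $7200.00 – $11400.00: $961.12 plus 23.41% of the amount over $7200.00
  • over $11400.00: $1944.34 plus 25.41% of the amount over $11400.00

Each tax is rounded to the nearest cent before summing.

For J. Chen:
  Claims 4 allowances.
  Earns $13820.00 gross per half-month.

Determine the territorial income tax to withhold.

$2091.72

Territorial Income Tax: taxable = $13820.00 − 4×$460.00 = $11980.00
  $1944.34 + 25.41% × ($11980.00 − $11400.00) = $1944.34 + 25.41% × $580.00 = $2091.72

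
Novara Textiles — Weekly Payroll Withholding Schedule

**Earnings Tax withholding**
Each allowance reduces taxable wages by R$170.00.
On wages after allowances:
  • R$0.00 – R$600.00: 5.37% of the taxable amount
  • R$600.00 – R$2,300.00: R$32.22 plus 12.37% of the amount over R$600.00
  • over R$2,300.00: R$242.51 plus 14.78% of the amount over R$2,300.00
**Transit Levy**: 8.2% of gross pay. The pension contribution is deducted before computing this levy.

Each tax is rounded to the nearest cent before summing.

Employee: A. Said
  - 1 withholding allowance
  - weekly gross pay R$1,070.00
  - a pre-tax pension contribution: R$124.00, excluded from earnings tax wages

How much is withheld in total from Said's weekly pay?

Earnings Tax: taxable = R$1,070.00 − R$124.00 − 1×R$170.00 = R$776.00
  R$32.22 + 12.37% × (R$776.00 − R$600.00) = R$32.22 + 12.37% × R$176.00 = R$53.99
Transit Levy: 8.2% × R$946.00 = R$77.57
Total: R$53.99 + R$77.57 = R$131.56

R$131.56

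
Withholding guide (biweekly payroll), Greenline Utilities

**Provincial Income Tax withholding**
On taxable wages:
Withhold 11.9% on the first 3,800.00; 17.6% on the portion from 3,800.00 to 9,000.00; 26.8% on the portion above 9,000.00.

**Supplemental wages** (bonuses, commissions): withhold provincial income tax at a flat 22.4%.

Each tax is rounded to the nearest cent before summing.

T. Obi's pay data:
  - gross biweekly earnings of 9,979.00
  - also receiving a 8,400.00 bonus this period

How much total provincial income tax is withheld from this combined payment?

3,511.37

Provincial Income Tax: taxable = 9,979.00
  1,367.40 + 26.8% × (9,979.00 − 9,000.00) = 1,367.40 + 26.8% × 979.00 = 1,629.77
Supplemental (22.4% flat on bonus): 22.4% × 8,400.00 = 1,881.60
Total provincial income tax: 1,629.77 + 1,881.60 = 3,511.37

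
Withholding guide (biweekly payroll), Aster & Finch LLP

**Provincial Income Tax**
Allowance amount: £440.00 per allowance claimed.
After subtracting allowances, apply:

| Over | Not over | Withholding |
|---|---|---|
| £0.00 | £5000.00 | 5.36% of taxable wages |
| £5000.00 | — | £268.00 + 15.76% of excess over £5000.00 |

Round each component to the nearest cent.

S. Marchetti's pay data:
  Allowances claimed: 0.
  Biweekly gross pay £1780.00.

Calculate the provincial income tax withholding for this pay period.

Provincial Income Tax: taxable = £1780.00
  5.36% × £1780.00 = £95.41

£95.41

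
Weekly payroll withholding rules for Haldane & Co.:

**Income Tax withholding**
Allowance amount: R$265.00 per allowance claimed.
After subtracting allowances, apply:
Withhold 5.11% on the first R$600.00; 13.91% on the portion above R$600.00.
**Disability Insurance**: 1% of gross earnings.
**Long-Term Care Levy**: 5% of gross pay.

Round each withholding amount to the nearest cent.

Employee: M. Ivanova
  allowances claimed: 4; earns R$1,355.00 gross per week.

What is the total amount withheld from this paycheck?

Income Tax: taxable = R$1,355.00 − 4×R$265.00 = R$295.00
  5.11% × R$295.00 = R$15.07
Disability Insurance: 1% × R$1,355.00 = R$13.55
Long-Term Care Levy: 5% × R$1,355.00 = R$67.75
Total: R$15.07 + R$13.55 + R$67.75 = R$96.37

R$96.37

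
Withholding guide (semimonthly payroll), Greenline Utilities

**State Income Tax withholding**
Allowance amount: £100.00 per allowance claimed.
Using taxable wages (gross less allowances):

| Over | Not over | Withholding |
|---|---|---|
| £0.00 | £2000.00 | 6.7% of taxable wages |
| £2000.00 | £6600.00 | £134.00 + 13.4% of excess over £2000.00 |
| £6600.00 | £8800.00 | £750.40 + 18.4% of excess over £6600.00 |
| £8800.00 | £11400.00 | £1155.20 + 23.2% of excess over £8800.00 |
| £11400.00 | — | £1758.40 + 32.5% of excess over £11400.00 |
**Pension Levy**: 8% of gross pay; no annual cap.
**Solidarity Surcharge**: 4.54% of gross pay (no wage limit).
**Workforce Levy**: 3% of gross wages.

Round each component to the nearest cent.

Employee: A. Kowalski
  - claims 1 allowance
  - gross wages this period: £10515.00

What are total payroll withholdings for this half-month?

State Income Tax: taxable = £10515.00 − 1×£100.00 = £10415.00
  £1155.20 + 23.2% × (£10415.00 − £8800.00) = £1155.20 + 23.2% × £1615.00 = £1529.88
Pension Levy: 8% × £10515.00 = £841.20
Solidarity Surcharge: 4.54% × £10515.00 = £477.38
Workforce Levy: 3% × £10515.00 = £315.45
Total: £1529.88 + £841.20 + £477.38 + £315.45 = £3163.91

£3163.91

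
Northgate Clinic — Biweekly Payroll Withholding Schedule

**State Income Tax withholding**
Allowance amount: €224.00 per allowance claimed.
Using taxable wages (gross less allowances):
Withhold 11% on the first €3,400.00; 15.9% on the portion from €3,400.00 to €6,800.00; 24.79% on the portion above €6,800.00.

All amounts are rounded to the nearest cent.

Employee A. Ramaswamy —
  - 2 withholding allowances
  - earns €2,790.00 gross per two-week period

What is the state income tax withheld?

€257.62

State Income Tax: taxable = €2,790.00 − 2×€224.00 = €2,342.00
  11% × €2,342.00 = €257.62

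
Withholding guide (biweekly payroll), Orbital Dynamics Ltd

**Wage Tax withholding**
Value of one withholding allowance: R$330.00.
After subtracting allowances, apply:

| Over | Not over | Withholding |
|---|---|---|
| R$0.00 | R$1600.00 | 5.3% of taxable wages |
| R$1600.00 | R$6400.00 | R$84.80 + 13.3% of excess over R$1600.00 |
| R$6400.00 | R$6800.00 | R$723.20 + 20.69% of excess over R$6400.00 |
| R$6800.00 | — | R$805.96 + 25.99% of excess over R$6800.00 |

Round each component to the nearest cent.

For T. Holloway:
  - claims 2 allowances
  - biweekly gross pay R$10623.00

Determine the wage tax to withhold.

Wage Tax: taxable = R$10623.00 − 2×R$330.00 = R$9963.00
  R$805.96 + 25.99% × (R$9963.00 − R$6800.00) = R$805.96 + 25.99% × R$3163.00 = R$1628.02

R$1628.02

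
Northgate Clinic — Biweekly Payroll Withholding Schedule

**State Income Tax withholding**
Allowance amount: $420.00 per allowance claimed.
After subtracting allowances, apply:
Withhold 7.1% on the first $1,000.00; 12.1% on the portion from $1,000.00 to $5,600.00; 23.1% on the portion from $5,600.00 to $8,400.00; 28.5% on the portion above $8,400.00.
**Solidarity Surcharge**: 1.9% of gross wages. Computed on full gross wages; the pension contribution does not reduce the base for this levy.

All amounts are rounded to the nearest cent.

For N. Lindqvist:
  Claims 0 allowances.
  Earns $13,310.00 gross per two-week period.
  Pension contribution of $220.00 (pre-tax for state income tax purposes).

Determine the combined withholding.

State Income Tax: taxable = $13,310.00 − $220.00 = $13,090.00
  $1,274.40 + 28.5% × ($13,090.00 − $8,400.00) = $1,274.40 + 28.5% × $4,690.00 = $2,611.05
Solidarity Surcharge: 1.9% × $13,310.00 = $252.89
Total: $2,611.05 + $252.89 = $2,863.94

$2,863.94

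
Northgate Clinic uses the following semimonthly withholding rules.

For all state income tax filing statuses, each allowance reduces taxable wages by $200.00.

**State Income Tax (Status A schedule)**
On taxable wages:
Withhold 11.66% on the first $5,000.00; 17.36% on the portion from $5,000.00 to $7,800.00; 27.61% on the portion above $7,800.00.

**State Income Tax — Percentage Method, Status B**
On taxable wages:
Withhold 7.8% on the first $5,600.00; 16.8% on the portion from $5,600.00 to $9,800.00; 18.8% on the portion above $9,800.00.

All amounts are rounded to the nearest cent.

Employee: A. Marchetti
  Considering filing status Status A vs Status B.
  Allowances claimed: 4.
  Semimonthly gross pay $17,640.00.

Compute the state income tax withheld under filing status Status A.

State Income Tax (Status A): taxable = $17,640.00 − 4×$200.00 = $16,840.00
  $1,069.08 + 27.61% × ($16,840.00 − $7,800.00) = $1,069.08 + 27.61% × $9,040.00 = $3,565.02

$3,565.02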